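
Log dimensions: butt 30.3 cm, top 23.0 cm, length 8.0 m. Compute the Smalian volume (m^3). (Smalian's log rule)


Smalian: V = (A1 + A2)/2 * L,  A = pi*(D/200)^2
A1 = pi*(30.3/200)^2 = 0.072107 m^2
A2 = pi*(23.0/200)^2 = 0.041548 m^2
V = (0.072107+0.041548)/2*8.0 = 0.4546 m^3

0.4546


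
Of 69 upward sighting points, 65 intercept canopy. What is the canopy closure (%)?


Formula: Canopy closure = covered points / total points * 100
Closure = 65 / 69 * 100
Closure = 0.942 * 100 = 94.2%

94.2


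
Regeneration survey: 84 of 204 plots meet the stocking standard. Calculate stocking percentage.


Formula: Stocking % = stocked plots / total plots * 100
Stocking = 84 / 204 * 100
Stocking = 0.4118 * 100 = 41.2%

41.2


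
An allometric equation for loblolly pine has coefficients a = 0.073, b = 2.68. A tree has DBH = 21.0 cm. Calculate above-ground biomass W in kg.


Formula: W = a * DBH^b  (allometric power law)
DBH^b = 21.0^2.68 = 3495.8091
W = 0.073 * 3495.8091 = 255.2 kg

255.2


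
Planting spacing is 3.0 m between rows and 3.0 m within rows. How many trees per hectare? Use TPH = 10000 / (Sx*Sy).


Formula: TPH = 10000 m^2/ha / (spacing_x * spacing_y)
Area per tree = 3.0 m * 3.0 m = 9.0 m^2
TPH = 10000 / 9.0 = 1111 trees/ha

1111


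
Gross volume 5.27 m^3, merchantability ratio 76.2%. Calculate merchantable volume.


Formula: MV = V_total * (merchantable_pct / 100)
Merchantable fraction = 76.2% / 100 = 0.762
MV = 5.27 m^3 * 0.762 = 4.016 m^3

4.016


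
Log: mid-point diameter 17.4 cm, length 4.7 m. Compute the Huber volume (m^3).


Huber: V = Am * L,  Am = pi*(Dm/200)^2
Am = pi*(17.4/200)^2 = 0.023779 m^2
V = 0.023779*4.7 = 0.1118 m^3

0.1118


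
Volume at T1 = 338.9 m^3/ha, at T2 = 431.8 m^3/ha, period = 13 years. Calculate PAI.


Formula: PAI = (V_T2 - V_T1) / (T2 - T1)
Volume increment = 431.8 - 338.9 = 92.9 m^3/ha
PAI = 92.9 / 13 = 7.15 m^3/ha/year

7.15


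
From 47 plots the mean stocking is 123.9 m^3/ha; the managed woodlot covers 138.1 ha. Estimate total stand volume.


Formula: Total Volume = Mean Volume per ha * Total Area
Total Volume = 123.9 m^3/ha * 138.1 ha
Total Volume = 17111 m^3

17111


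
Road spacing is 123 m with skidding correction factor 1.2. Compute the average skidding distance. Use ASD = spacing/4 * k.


Formula: ASD = (spacing / 4) * correction
Uncorrected distance = spacing / 4 = 123 / 4 = 30.75 m
ASD = 30.75 * 1.2 = 37 m

37


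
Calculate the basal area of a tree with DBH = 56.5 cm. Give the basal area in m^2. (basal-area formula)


Formula: BA = pi * (DBH/2)^2 / 10000  (cm^2 to m^2)
Radius = DBH/2 = 56.5/2 = 28.25 cm
BA = pi * 28.25^2 / 10000
   = 2507.1873 cm^2 / 10000
   = 0.2507 m^2

0.2507


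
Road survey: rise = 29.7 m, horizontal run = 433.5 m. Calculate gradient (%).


Formula: Gradient = rise / run * 100
Gradient = 29.7 / 433.5 * 100 = 6.9%

6.9


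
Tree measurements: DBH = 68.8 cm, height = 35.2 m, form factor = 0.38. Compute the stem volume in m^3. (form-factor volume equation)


Formula: V = pi * (DBH/200)^2 * H * ff
Radius = DBH/200 = 68.8/200 = 0.344 m
Radius^2 = 0.344^2 = 0.118336 m^2
V = pi * 0.118336 * 35.2 * 0.38
V = 4.973 m^3

4.973


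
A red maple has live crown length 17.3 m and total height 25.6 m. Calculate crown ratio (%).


Formula: Crown Ratio = (Crown Length / Total Height) * 100
CR = (17.3 m / 25.6 m) * 100
CR = 0.6758 * 100 = 67.6%

67.6


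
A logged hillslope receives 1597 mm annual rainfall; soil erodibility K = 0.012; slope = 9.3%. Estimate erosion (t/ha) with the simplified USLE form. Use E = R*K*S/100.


Formula: E = R * K * S / 100  (simplified USLE)
R * K = 1597 * 0.012 = 19.164
E = 19.164 * 9.3 / 100 = 1.78 t/ha

1.78


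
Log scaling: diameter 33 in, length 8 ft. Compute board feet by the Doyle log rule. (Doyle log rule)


Doyle: BF = (D - 4)^2 * L / 16
Adjusted diameter = 33 - 4 = 29 in
(D-4)^2 = 29^2 = 841
BF = 841 * 8 / 16 = 421 BF

421


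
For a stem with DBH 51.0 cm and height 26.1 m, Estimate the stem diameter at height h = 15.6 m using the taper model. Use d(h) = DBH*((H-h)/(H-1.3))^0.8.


Taper: d(h) = DBH * ((H - h) / (H - 1.3))^0.8
Numerator = H - h = 26.1 - 15.6 = 10.5 m
Denominator = H - 1.3 = 26.1 - 1.3 = 24.8 m
Ratio = 10.5 / 24.8 = 0.42339
d = 51.0 * 0.42339^0.8 = 25.6 cm

25.6


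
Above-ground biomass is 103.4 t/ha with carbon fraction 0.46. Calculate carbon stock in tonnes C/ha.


Formula: Carbon Stock = Biomass * Carbon Fraction
C = 103.4 t/ha * 0.46
C = 47.6 t C/ha

47.6


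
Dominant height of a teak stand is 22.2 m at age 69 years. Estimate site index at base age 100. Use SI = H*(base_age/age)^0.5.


Formula: SI = H_dom * (base_age / age)^0.5
Age ratio = 100 / 69 = 1.44928
sqrt(age_ratio) = 1.20386
SI = 22.2 * 1.20386 = 26.7 m

26.7


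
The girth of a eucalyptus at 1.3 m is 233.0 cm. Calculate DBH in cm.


Formula: DBH = C / pi
DBH = 233.0 / pi
pi = 3.14159...
DBH = 74.2 cm

74.2


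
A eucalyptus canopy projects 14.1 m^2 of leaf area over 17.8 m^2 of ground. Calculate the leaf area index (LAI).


Formula: LAI = total leaf area / ground area  (dimensionless)
LAI = 14.1 m^2 / 17.8 m^2
LAI = 0.79

0.79


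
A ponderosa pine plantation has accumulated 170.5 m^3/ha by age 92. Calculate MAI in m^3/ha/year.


Formula: MAI = Total Volume / Stand Age
MAI = 170.5 m^3/ha / 92 years
MAI = 1.85 m^3/ha/year

1.85


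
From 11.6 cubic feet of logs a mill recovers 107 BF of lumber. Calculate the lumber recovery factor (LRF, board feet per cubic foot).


Formula: LRF = Lumber Output (BF) / Log Input (ft^3)
LRF = 107 BF / 11.6 ft^3
LRF = 9.22 BF/ft^3

9.22


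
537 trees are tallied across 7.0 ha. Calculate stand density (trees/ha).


Formula: Stand Density = N_trees / Area_ha
Density = 537 trees / 7.0 ha
Density = 77 trees/ha

77


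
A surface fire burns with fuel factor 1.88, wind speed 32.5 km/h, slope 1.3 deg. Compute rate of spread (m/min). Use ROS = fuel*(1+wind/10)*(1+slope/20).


Formula: ROS = fuel * (1 + wind/10) * (1 + slope/20)
Wind factor = 1 + 32.5/10 = 4.25
Slope factor = 1 + 1.3/20 = 1.065
ROS = 1.88 * 4.25 * 1.065 = 8.51 m/min

8.51


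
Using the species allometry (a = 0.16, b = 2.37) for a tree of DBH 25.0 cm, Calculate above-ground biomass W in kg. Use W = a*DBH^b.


Formula: W = a * DBH^b  (allometric power law)
DBH^b = 25.0^2.37 = 2056.4484
W = 0.16 * 2056.4484 = 329.0 kg

329.0


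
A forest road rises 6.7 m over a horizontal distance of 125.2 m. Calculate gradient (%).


Formula: Gradient = rise / run * 100
Gradient = 6.7 / 125.2 * 100 = 5.4%

5.4


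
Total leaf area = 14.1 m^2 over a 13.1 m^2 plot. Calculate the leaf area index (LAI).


Formula: LAI = total leaf area / ground area  (dimensionless)
LAI = 14.1 m^2 / 13.1 m^2
LAI = 1.08

1.08


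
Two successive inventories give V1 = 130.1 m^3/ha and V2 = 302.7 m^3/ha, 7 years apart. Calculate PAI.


Formula: PAI = (V_T2 - V_T1) / (T2 - T1)
Volume increment = 302.7 - 130.1 = 172.6 m^3/ha
PAI = 172.6 / 7 = 24.66 m^3/ha/year

24.66


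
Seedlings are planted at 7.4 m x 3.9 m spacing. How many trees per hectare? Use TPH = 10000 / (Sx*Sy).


Formula: TPH = 10000 m^2/ha / (spacing_x * spacing_y)
Area per tree = 7.4 m * 3.9 m = 28.86 m^2
TPH = 10000 / 28.86 = 347 trees/ha

347


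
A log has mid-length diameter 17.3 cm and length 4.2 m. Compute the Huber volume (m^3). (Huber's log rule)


Huber: V = Am * L,  Am = pi*(Dm/200)^2
Am = pi*(17.3/200)^2 = 0.023506 m^2
V = 0.023506*4.2 = 0.0987 m^3

0.0987


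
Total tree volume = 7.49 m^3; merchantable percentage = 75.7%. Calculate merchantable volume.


Formula: MV = V_total * (merchantable_pct / 100)
Merchantable fraction = 75.7% / 100 = 0.757
MV = 7.49 m^3 * 0.757 = 5.67 m^3

5.67


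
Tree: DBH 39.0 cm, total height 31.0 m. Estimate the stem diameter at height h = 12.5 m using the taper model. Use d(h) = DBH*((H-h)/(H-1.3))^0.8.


Taper: d(h) = DBH * ((H - h) / (H - 1.3))^0.8
Numerator = H - h = 31.0 - 12.5 = 18.5 m
Denominator = H - 1.3 = 31.0 - 1.3 = 29.7 m
Ratio = 18.5 / 29.7 = 0.6229
d = 39.0 * 0.6229^0.8 = 26.7 cm

26.7


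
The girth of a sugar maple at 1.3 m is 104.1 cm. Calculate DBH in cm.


Formula: DBH = C / pi
DBH = 104.1 / pi
pi = 3.14159...
DBH = 33.1 cm

33.1


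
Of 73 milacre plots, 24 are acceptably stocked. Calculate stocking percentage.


Formula: Stocking % = stocked plots / total plots * 100
Stocking = 24 / 73 * 100
Stocking = 0.3288 * 100 = 32.9%

32.9


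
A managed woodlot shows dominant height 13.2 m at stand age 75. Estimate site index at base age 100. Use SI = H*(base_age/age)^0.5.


Formula: SI = H_dom * (base_age / age)^0.5
Age ratio = 100 / 75 = 1.33333
sqrt(age_ratio) = 1.1547
SI = 13.2 * 1.1547 = 15.2 m

15.2


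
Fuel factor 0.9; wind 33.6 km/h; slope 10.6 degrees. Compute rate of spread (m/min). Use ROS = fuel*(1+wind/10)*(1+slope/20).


Formula: ROS = fuel * (1 + wind/10) * (1 + slope/20)
Wind factor = 1 + 33.6/10 = 4.36
Slope factor = 1 + 10.6/20 = 1.53
ROS = 0.9 * 4.36 * 1.53 = 6.0 m/min

6.0


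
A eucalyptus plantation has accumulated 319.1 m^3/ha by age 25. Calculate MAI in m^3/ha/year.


Formula: MAI = Total Volume / Stand Age
MAI = 319.1 m^3/ha / 25 years
MAI = 12.76 m^3/ha/year

12.76


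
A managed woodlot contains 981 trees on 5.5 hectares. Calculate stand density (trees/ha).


Formula: Stand Density = N_trees / Area_ha
Density = 981 trees / 5.5 ha
Density = 178 trees/ha

178


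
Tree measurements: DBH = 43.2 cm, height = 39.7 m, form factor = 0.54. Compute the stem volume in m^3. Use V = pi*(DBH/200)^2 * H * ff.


Formula: V = pi * (DBH/200)^2 * H * ff
Radius = DBH/200 = 43.2/200 = 0.216 m
Radius^2 = 0.216^2 = 0.046656 m^2
V = pi * 0.046656 * 39.7 * 0.54
V = 3.142 m^3

3.142


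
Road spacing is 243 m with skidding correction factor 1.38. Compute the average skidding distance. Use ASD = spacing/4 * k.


Formula: ASD = (spacing / 4) * correction
Uncorrected distance = spacing / 4 = 243 / 4 = 60.75 m
ASD = 60.75 * 1.38 = 84 m

84


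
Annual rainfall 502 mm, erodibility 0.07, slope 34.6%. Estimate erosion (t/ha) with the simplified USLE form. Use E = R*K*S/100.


Formula: E = R * K * S / 100  (simplified USLE)
R * K = 502 * 0.07 = 35.14
E = 35.14 * 34.6 / 100 = 12.16 t/ha

12.16


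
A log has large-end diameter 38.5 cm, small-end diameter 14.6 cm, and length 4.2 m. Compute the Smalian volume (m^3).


Smalian: V = (A1 + A2)/2 * L,  A = pi*(D/200)^2
A1 = pi*(38.5/200)^2 = 0.116416 m^2
A2 = pi*(14.6/200)^2 = 0.016742 m^2
V = (0.116416+0.016742)/2*4.2 = 0.2796 m^3

0.2796


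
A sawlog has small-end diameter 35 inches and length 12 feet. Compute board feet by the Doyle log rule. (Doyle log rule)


Doyle: BF = (D - 4)^2 * L / 16
Adjusted diameter = 35 - 4 = 31 in
(D-4)^2 = 31^2 = 961
BF = 961 * 12 / 16 = 721 BF

721


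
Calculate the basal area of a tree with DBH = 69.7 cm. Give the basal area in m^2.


Formula: BA = pi * (DBH/2)^2 / 10000  (cm^2 to m^2)
Radius = DBH/2 = 69.7/2 = 34.85 cm
BA = pi * 34.85^2 / 10000
   = 3815.535 cm^2 / 10000
   = 0.3816 m^2

0.3816


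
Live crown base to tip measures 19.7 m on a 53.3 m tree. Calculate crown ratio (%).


Formula: Crown Ratio = (Crown Length / Total Height) * 100
CR = (19.7 m / 53.3 m) * 100
CR = 0.3696 * 100 = 37.0%

37.0


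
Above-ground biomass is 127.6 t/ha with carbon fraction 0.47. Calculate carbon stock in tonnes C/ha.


Formula: Carbon Stock = Biomass * Carbon Fraction
C = 127.6 t/ha * 0.47
C = 60.0 t C/ha

60.0


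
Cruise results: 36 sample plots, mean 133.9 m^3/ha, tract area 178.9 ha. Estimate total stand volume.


Formula: Total Volume = Mean Volume per ha * Total Area
Total Volume = 133.9 m^3/ha * 178.9 ha
Total Volume = 23955 m^3

23955


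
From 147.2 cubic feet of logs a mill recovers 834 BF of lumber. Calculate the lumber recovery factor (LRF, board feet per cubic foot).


Formula: LRF = Lumber Output (BF) / Log Input (ft^3)
LRF = 834 BF / 147.2 ft^3
LRF = 5.67 BF/ft^3

5.67


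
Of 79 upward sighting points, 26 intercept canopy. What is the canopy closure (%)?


Formula: Canopy closure = covered points / total points * 100
Closure = 26 / 79 * 100
Closure = 0.3291 * 100 = 32.9%

32.9


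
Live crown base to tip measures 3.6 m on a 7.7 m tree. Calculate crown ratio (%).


Formula: Crown Ratio = (Crown Length / Total Height) * 100
CR = (3.6 m / 7.7 m) * 100
CR = 0.4675 * 100 = 46.8%

46.8


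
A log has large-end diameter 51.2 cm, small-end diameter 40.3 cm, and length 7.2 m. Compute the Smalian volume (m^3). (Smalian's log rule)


Smalian: V = (A1 + A2)/2 * L,  A = pi*(D/200)^2
A1 = pi*(51.2/200)^2 = 0.205887 m^2
A2 = pi*(40.3/200)^2 = 0.127556 m^2
V = (0.205887+0.127556)/2*7.2 = 1.2004 m^3

1.2004


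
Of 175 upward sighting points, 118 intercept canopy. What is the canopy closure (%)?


Formula: Canopy closure = covered points / total points * 100
Closure = 118 / 175 * 100
Closure = 0.6743 * 100 = 67.4%

67.4


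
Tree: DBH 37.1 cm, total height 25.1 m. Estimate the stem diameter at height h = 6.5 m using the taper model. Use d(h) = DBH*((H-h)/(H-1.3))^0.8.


Taper: d(h) = DBH * ((H - h) / (H - 1.3))^0.8
Numerator = H - h = 25.1 - 6.5 = 18.6 m
Denominator = H - 1.3 = 25.1 - 1.3 = 23.8 m
Ratio = 18.6 / 23.8 = 0.78151
d = 37.1 * 0.78151^0.8 = 30.5 cm

30.5


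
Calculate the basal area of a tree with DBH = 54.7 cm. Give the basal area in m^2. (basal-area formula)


Formula: BA = pi * (DBH/2)^2 / 10000  (cm^2 to m^2)
Radius = DBH/2 = 54.7/2 = 27.35 cm
BA = pi * 27.35^2 / 10000
   = 2349.982 cm^2 / 10000
   = 0.235 m^2

0.235


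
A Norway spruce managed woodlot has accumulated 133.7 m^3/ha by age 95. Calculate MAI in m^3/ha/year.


Formula: MAI = Total Volume / Stand Age
MAI = 133.7 m^3/ha / 95 years
MAI = 1.41 m^3/ha/year

1.41


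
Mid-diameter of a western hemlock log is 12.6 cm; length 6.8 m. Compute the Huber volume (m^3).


Huber: V = Am * L,  Am = pi*(Dm/200)^2
Am = pi*(12.6/200)^2 = 0.012469 m^2
V = 0.012469*6.8 = 0.0848 m^3

0.0848


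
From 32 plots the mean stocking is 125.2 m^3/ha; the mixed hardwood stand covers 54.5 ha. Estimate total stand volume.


Formula: Total Volume = Mean Volume per ha * Total Area
Total Volume = 125.2 m^3/ha * 54.5 ha
Total Volume = 6823 m^3

6823


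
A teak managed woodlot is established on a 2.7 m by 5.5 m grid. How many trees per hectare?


Formula: TPH = 10000 m^2/ha / (spacing_x * spacing_y)
Area per tree = 2.7 m * 5.5 m = 14.85 m^2
TPH = 10000 / 14.85 = 673 trees/ha

673


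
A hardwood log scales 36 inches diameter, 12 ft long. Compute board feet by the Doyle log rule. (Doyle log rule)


Doyle: BF = (D - 4)^2 * L / 16
Adjusted diameter = 36 - 4 = 32 in
(D-4)^2 = 32^2 = 1024
BF = 1024 * 12 / 16 = 768 BF

768


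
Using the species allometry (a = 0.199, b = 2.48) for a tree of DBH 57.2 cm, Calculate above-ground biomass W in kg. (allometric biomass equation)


Formula: W = a * DBH^b  (allometric power law)
DBH^b = 57.2^2.48 = 22821.3931
W = 0.199 * 22821.3931 = 4541.5 kg

4541.5


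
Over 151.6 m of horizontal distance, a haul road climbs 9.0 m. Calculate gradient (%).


Formula: Gradient = rise / run * 100
Gradient = 9.0 / 151.6 * 100 = 5.9%

5.9


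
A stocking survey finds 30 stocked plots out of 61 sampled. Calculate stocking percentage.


Formula: Stocking % = stocked plots / total plots * 100
Stocking = 30 / 61 * 100
Stocking = 0.4918 * 100 = 49.2%

49.2


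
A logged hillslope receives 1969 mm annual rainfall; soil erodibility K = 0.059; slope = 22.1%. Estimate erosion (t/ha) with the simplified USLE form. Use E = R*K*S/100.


Formula: E = R * K * S / 100  (simplified USLE)
R * K = 1969 * 0.059 = 116.171
E = 116.171 * 22.1 / 100 = 25.67 t/ha

25.67


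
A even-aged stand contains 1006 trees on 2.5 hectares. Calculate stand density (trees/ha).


Formula: Stand Density = N_trees / Area_ha
Density = 1006 trees / 2.5 ha
Density = 402 trees/ha

402


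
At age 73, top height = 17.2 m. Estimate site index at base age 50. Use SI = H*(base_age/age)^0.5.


Formula: SI = H_dom * (base_age / age)^0.5
Age ratio = 50 / 73 = 0.68493
sqrt(age_ratio) = 0.82761
SI = 17.2 * 0.82761 = 14.2 m

14.2


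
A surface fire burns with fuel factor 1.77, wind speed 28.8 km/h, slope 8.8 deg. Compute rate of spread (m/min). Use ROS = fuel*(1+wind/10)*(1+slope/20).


Formula: ROS = fuel * (1 + wind/10) * (1 + slope/20)
Wind factor = 1 + 28.8/10 = 3.88
Slope factor = 1 + 8.8/20 = 1.44
ROS = 1.77 * 3.88 * 1.44 = 9.89 m/min

9.89


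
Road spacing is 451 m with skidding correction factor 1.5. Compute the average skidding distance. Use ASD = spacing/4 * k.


Formula: ASD = (spacing / 4) * correction
Uncorrected distance = spacing / 4 = 451 / 4 = 112.75 m
ASD = 112.75 * 1.5 = 169 m

169


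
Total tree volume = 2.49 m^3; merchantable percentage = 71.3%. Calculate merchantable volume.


Formula: MV = V_total * (merchantable_pct / 100)
Merchantable fraction = 71.3% / 100 = 0.713
MV = 2.49 m^3 * 0.713 = 1.775 m^3

1.775


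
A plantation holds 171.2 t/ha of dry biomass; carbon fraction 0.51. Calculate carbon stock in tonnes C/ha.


Formula: Carbon Stock = Biomass * Carbon Fraction
C = 171.2 t/ha * 0.51
C = 87.3 t C/ha

87.3


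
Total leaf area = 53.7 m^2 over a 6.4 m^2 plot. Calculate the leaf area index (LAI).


Formula: LAI = total leaf area / ground area  (dimensionless)
LAI = 53.7 m^2 / 6.4 m^2
LAI = 8.39

8.39


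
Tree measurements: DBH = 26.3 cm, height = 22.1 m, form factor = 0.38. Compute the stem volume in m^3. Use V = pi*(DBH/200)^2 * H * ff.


Formula: V = pi * (DBH/200)^2 * H * ff
Radius = DBH/200 = 26.3/200 = 0.1315 m
Radius^2 = 0.1315^2 = 0.01729225 m^2
V = pi * 0.01729225 * 22.1 * 0.38
V = 0.456 m^3

0.456


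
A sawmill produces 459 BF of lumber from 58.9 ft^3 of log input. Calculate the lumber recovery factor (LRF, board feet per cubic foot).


Formula: LRF = Lumber Output (BF) / Log Input (ft^3)
LRF = 459 BF / 58.9 ft^3
LRF = 7.79 BF/ft^3

7.79


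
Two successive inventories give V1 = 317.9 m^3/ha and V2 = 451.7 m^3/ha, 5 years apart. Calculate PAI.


Formula: PAI = (V_T2 - V_T1) / (T2 - T1)
Volume increment = 451.7 - 317.9 = 133.8 m^3/ha
PAI = 133.8 / 5 = 26.76 m^3/ha/year

26.76


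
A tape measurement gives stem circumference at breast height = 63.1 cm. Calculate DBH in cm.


Formula: DBH = C / pi
DBH = 63.1 / pi
pi = 3.14159...
DBH = 20.1 cm

20.1


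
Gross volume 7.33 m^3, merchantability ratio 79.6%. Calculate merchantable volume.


Formula: MV = V_total * (merchantable_pct / 100)
Merchantable fraction = 79.6% / 100 = 0.796
MV = 7.33 m^3 * 0.796 = 5.835 m^3

5.835


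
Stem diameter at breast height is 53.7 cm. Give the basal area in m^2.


Formula: BA = pi * (DBH/2)^2 / 10000  (cm^2 to m^2)
Radius = DBH/2 = 53.7/2 = 26.85 cm
BA = pi * 26.85^2 / 10000
   = 2264.8448 cm^2 / 10000
   = 0.2265 m^2

0.2265


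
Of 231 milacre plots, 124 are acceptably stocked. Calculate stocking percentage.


Formula: Stocking % = stocked plots / total plots * 100
Stocking = 124 / 231 * 100
Stocking = 0.5368 * 100 = 53.7%

53.7


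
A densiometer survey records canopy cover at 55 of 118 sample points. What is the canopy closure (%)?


Formula: Canopy closure = covered points / total points * 100
Closure = 55 / 118 * 100
Closure = 0.4661 * 100 = 46.6%

46.6


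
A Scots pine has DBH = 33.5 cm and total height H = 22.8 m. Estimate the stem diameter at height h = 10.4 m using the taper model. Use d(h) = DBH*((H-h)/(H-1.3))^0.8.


Taper: d(h) = DBH * ((H - h) / (H - 1.3))^0.8
Numerator = H - h = 22.8 - 10.4 = 12.4 m
Denominator = H - 1.3 = 22.8 - 1.3 = 21.5 m
Ratio = 12.4 / 21.5 = 0.57674
d = 33.5 * 0.57674^0.8 = 21.6 cm

21.6


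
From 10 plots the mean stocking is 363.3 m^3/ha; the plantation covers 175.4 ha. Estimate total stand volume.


Formula: Total Volume = Mean Volume per ha * Total Area
Total Volume = 363.3 m^3/ha * 175.4 ha
Total Volume = 63723 m^3

63723


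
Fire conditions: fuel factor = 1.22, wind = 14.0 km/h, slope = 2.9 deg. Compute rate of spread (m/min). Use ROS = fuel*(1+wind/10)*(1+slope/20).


Formula: ROS = fuel * (1 + wind/10) * (1 + slope/20)
Wind factor = 1 + 14.0/10 = 2.4
Slope factor = 1 + 2.9/20 = 1.145
ROS = 1.22 * 2.4 * 1.145 = 3.35 m/min

3.35


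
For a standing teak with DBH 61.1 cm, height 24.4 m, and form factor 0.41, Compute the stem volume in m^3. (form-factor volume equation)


Formula: V = pi * (DBH/200)^2 * H * ff
Radius = DBH/200 = 61.1/200 = 0.3055 m
Radius^2 = 0.3055^2 = 0.09333025 m^2
V = pi * 0.09333025 * 24.4 * 0.41
V = 2.933 m^3

2.933


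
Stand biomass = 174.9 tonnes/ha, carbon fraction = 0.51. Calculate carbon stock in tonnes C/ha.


Formula: Carbon Stock = Biomass * Carbon Fraction
C = 174.9 t/ha * 0.51
C = 89.2 t C/ha

89.2


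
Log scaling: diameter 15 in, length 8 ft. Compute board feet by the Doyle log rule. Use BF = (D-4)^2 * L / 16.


Doyle: BF = (D - 4)^2 * L / 16
Adjusted diameter = 15 - 4 = 11 in
(D-4)^2 = 11^2 = 121
BF = 121 * 8 / 16 = 61 BF

61


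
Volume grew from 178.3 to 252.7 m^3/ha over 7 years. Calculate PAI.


Formula: PAI = (V_T2 - V_T1) / (T2 - T1)
Volume increment = 252.7 - 178.3 = 74.4 m^3/ha
PAI = 74.4 / 7 = 10.63 m^3/ha/year

10.63


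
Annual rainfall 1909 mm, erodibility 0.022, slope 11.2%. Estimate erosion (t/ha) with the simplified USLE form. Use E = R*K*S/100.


Formula: E = R * K * S / 100  (simplified USLE)
R * K = 1909 * 0.022 = 41.998
E = 41.998 * 11.2 / 100 = 4.7 t/ha

4.7


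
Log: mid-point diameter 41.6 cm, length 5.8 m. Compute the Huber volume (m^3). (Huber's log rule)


Huber: V = Am * L,  Am = pi*(Dm/200)^2
Am = pi*(41.6/200)^2 = 0.135918 m^2
V = 0.135918*5.8 = 0.7883 m^3

0.7883


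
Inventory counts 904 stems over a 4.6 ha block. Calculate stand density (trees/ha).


Formula: Stand Density = N_trees / Area_ha
Density = 904 trees / 4.6 ha
Density = 197 trees/ha

197


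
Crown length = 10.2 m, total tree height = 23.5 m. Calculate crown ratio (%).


Formula: Crown Ratio = (Crown Length / Total Height) * 100
CR = (10.2 m / 23.5 m) * 100
CR = 0.434 * 100 = 43.4%

43.4


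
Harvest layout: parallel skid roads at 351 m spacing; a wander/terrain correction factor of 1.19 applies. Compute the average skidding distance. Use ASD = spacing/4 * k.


Formula: ASD = (spacing / 4) * correction
Uncorrected distance = spacing / 4 = 351 / 4 = 87.75 m
ASD = 87.75 * 1.19 = 104 m

104


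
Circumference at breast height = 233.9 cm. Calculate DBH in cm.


Formula: DBH = C / pi
DBH = 233.9 / pi
pi = 3.14159...
DBH = 74.5 cm

74.5


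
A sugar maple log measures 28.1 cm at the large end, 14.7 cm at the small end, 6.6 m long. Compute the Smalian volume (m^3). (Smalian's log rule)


Smalian: V = (A1 + A2)/2 * L,  A = pi*(D/200)^2
A1 = pi*(28.1/200)^2 = 0.062016 m^2
A2 = pi*(14.7/200)^2 = 0.016972 m^2
V = (0.062016+0.016972)/2*6.6 = 0.2607 m^3

0.2607


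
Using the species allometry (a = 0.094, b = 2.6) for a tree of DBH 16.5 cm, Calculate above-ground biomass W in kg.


Formula: W = a * DBH^b  (allometric power law)
DBH^b = 16.5^2.6 = 1463.7208
W = 0.094 * 1463.7208 = 137.6 kg

137.6


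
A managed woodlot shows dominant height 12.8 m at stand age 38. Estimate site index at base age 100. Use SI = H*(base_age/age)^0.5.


Formula: SI = H_dom * (base_age / age)^0.5
Age ratio = 100 / 38 = 2.63158
sqrt(age_ratio) = 1.62221
SI = 12.8 * 1.62221 = 20.8 m

20.8


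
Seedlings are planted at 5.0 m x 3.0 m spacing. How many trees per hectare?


Formula: TPH = 10000 m^2/ha / (spacing_x * spacing_y)
Area per tree = 5.0 m * 3.0 m = 15.0 m^2
TPH = 10000 / 15.0 = 667 trees/ha

667


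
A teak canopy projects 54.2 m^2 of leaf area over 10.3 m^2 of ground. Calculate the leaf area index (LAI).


Formula: LAI = total leaf area / ground area  (dimensionless)
LAI = 54.2 m^2 / 10.3 m^2
LAI = 5.26

5.26


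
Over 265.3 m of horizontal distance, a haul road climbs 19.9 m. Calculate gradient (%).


Formula: Gradient = rise / run * 100
Gradient = 19.9 / 265.3 * 100 = 7.5%

7.5


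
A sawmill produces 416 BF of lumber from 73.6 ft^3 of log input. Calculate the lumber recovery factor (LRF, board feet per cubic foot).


Formula: LRF = Lumber Output (BF) / Log Input (ft^3)
LRF = 416 BF / 73.6 ft^3
LRF = 5.65 BF/ft^3

5.65


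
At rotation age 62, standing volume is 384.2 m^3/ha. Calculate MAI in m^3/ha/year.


Formula: MAI = Total Volume / Stand Age
MAI = 384.2 m^3/ha / 62 years
MAI = 6.2 m^3/ha/year

6.2


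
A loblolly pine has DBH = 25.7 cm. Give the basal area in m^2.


Formula: BA = pi * (DBH/2)^2 / 10000  (cm^2 to m^2)
Radius = DBH/2 = 25.7/2 = 12.85 cm
BA = pi * 12.85^2 / 10000
   = 518.7476 cm^2 / 10000
   = 0.0519 m^2

0.0519


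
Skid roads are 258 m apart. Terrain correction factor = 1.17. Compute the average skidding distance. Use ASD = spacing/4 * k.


Formula: ASD = (spacing / 4) * correction
Uncorrected distance = spacing / 4 = 258 / 4 = 64.5 m
ASD = 64.5 * 1.17 = 75 m

75


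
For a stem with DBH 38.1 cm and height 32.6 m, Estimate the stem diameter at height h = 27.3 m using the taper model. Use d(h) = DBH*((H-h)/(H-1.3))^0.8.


Taper: d(h) = DBH * ((H - h) / (H - 1.3))^0.8
Numerator = H - h = 32.6 - 27.3 = 5.3 m
Denominator = H - 1.3 = 32.6 - 1.3 = 31.3 m
Ratio = 5.3 / 31.3 = 0.16933
d = 38.1 * 0.16933^0.8 = 9.2 cm

9.2


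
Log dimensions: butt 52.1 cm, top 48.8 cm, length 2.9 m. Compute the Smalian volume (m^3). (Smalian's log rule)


Smalian: V = (A1 + A2)/2 * L,  A = pi*(D/200)^2
A1 = pi*(52.1/200)^2 = 0.213189 m^2
A2 = pi*(48.8/200)^2 = 0.187038 m^2
V = (0.213189+0.187038)/2*2.9 = 0.5803 m^3

0.5803


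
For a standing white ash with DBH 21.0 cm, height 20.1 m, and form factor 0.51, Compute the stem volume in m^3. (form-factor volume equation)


Formula: V = pi * (DBH/200)^2 * H * ff
Radius = DBH/200 = 21.0/200 = 0.105 m
Radius^2 = 0.105^2 = 0.011025 m^2
V = pi * 0.011025 * 20.1 * 0.51
V = 0.355 m^3

0.355


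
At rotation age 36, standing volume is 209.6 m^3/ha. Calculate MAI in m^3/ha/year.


Formula: MAI = Total Volume / Stand Age
MAI = 209.6 m^3/ha / 36 years
MAI = 5.82 m^3/ha/year

5.82


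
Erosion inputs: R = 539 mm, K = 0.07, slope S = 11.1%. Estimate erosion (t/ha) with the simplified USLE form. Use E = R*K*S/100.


Formula: E = R * K * S / 100  (simplified USLE)
R * K = 539 * 0.07 = 37.73
E = 37.73 * 11.1 / 100 = 4.19 t/ha

4.19


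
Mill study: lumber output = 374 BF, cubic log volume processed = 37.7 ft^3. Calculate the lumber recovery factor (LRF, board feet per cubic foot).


Formula: LRF = Lumber Output (BF) / Log Input (ft^3)
LRF = 374 BF / 37.7 ft^3
LRF = 9.92 BF/ft^3

9.92


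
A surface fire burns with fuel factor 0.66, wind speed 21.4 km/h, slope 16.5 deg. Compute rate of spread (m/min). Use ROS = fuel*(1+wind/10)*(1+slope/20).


Formula: ROS = fuel * (1 + wind/10) * (1 + slope/20)
Wind factor = 1 + 21.4/10 = 3.14
Slope factor = 1 + 16.5/20 = 1.825
ROS = 0.66 * 3.14 * 1.825 = 3.78 m/min

3.78


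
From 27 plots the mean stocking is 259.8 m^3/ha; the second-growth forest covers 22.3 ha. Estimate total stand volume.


Formula: Total Volume = Mean Volume per ha * Total Area
Total Volume = 259.8 m^3/ha * 22.3 ha
Total Volume = 5794 m^3

5794


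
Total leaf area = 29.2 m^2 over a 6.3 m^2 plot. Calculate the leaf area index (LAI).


Formula: LAI = total leaf area / ground area  (dimensionless)
LAI = 29.2 m^2 / 6.3 m^2
LAI = 4.63

4.63


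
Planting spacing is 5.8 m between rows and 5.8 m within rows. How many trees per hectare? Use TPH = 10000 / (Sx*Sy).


Formula: TPH = 10000 m^2/ha / (spacing_x * spacing_y)
Area per tree = 5.8 m * 5.8 m = 33.64 m^2
TPH = 10000 / 33.64 = 297 trees/ha

297


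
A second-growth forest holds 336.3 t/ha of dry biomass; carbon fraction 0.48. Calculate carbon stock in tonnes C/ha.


Formula: Carbon Stock = Biomass * Carbon Fraction
C = 336.3 t/ha * 0.48
C = 161.4 t C/ha

161.4


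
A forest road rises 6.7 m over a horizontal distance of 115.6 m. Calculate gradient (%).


Formula: Gradient = rise / run * 100
Gradient = 6.7 / 115.6 * 100 = 5.8%

5.8


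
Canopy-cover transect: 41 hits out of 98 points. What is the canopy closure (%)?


Formula: Canopy closure = covered points / total points * 100
Closure = 41 / 98 * 100
Closure = 0.4184 * 100 = 41.8%

41.8


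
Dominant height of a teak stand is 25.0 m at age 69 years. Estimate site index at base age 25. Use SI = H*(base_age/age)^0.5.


Formula: SI = H_dom * (base_age / age)^0.5
Age ratio = 25 / 69 = 0.36232
sqrt(age_ratio) = 0.60193
SI = 25.0 * 0.60193 = 15.0 m

15.0


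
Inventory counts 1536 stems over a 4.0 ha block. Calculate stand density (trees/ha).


Formula: Stand Density = N_trees / Area_ha
Density = 1536 trees / 4.0 ha
Density = 384 trees/ha

384


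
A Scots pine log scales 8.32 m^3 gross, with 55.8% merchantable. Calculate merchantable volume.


Formula: MV = V_total * (merchantable_pct / 100)
Merchantable fraction = 55.8% / 100 = 0.558
MV = 8.32 m^3 * 0.558 = 4.643 m^3

4.643


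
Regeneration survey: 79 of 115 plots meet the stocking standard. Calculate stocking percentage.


Formula: Stocking % = stocked plots / total plots * 100
Stocking = 79 / 115 * 100
Stocking = 0.687 * 100 = 68.7%

68.7


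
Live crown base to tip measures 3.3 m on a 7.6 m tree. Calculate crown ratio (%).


Formula: Crown Ratio = (Crown Length / Total Height) * 100
CR = (3.3 m / 7.6 m) * 100
CR = 0.4342 * 100 = 43.4%

43.4


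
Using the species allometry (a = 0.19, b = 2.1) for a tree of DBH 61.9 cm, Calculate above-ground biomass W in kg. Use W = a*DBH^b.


Formula: W = a * DBH^b  (allometric power law)
DBH^b = 61.9^2.1 = 5788.2911
W = 0.19 * 5788.2911 = 1099.8 kg

1099.8


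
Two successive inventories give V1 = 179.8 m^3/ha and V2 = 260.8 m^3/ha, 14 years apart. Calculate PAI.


Formula: PAI = (V_T2 - V_T1) / (T2 - T1)
Volume increment = 260.8 - 179.8 = 81.0 m^3/ha
PAI = 81.0 / 14 = 5.79 m^3/ha/year

5.79


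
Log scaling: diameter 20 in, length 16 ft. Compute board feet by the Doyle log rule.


Doyle: BF = (D - 4)^2 * L / 16
Adjusted diameter = 20 - 4 = 16 in
(D-4)^2 = 16^2 = 256
BF = 256 * 16 / 16 = 256 BF

256


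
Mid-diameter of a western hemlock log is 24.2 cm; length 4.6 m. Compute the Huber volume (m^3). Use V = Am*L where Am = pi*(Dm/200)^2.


Huber: V = Am * L,  Am = pi*(Dm/200)^2
Am = pi*(24.2/200)^2 = 0.045996 m^2
V = 0.045996*4.6 = 0.2116 m^3

0.2116


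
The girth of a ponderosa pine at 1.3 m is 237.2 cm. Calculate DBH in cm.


Formula: DBH = C / pi
DBH = 237.2 / pi
pi = 3.14159...
DBH = 75.5 cm

75.5


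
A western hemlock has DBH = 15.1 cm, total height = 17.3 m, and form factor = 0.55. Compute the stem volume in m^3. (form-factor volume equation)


Formula: V = pi * (DBH/200)^2 * H * ff
Radius = DBH/200 = 15.1/200 = 0.0755 m
Radius^2 = 0.0755^2 = 0.00570025 m^2
V = pi * 0.00570025 * 17.3 * 0.55
V = 0.17 m^3

0.17


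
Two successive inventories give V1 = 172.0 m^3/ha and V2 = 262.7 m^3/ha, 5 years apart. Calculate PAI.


Formula: PAI = (V_T2 - V_T1) / (T2 - T1)
Volume increment = 262.7 - 172.0 = 90.7 m^3/ha
PAI = 90.7 / 5 = 18.14 m^3/ha/year

18.14


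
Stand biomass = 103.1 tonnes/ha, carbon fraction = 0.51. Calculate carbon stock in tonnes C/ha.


Formula: Carbon Stock = Biomass * Carbon Fraction
C = 103.1 t/ha * 0.51
C = 52.6 t C/ha

52.6


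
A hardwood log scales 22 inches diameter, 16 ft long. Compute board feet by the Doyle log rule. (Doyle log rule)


Doyle: BF = (D - 4)^2 * L / 16
Adjusted diameter = 22 - 4 = 18 in
(D-4)^2 = 18^2 = 324
BF = 324 * 16 / 16 = 324 BF

324


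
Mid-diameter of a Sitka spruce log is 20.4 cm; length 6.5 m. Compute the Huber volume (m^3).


Huber: V = Am * L,  Am = pi*(Dm/200)^2
Am = pi*(20.4/200)^2 = 0.032685 m^2
V = 0.032685*6.5 = 0.2125 m^3

0.2125


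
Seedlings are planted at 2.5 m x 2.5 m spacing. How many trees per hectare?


Formula: TPH = 10000 m^2/ha / (spacing_x * spacing_y)
Area per tree = 2.5 m * 2.5 m = 6.25 m^2
TPH = 10000 / 6.25 = 1600 trees/ha

1600


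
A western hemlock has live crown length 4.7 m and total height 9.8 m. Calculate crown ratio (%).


Formula: Crown Ratio = (Crown Length / Total Height) * 100
CR = (4.7 m / 9.8 m) * 100
CR = 0.4796 * 100 = 48.0%

48.0


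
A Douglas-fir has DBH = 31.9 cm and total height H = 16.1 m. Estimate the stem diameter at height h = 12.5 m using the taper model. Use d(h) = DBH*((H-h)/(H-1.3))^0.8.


Taper: d(h) = DBH * ((H - h) / (H - 1.3))^0.8
Numerator = H - h = 16.1 - 12.5 = 3.6 m
Denominator = H - 1.3 = 16.1 - 1.3 = 14.8 m
Ratio = 3.6 / 14.8 = 0.24324
d = 31.9 * 0.24324^0.8 = 10.3 cm

10.3


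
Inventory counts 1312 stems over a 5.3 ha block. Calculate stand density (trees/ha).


Formula: Stand Density = N_trees / Area_ha
Density = 1312 trees / 5.3 ha
Density = 248 trees/ha

248


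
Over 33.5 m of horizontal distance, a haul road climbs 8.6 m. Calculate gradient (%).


Formula: Gradient = rise / run * 100
Gradient = 8.6 / 33.5 * 100 = 25.7%

25.7


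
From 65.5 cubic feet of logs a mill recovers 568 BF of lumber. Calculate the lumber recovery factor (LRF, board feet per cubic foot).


Formula: LRF = Lumber Output (BF) / Log Input (ft^3)
LRF = 568 BF / 65.5 ft^3
LRF = 8.67 BF/ft^3

8.67


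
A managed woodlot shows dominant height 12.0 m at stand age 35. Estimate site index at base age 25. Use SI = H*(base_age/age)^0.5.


Formula: SI = H_dom * (base_age / age)^0.5
Age ratio = 25 / 35 = 0.71429
sqrt(age_ratio) = 0.84515
SI = 12.0 * 0.84515 = 10.1 m

10.1


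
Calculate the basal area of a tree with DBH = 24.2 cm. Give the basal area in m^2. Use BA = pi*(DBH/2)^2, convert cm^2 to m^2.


Formula: BA = pi * (DBH/2)^2 / 10000  (cm^2 to m^2)
Radius = DBH/2 = 24.2/2 = 12.1 cm
BA = pi * 12.1^2 / 10000
   = 459.9606 cm^2 / 10000
   = 0.046 m^2

0.046


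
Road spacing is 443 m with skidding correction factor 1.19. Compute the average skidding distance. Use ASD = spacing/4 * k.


Formula: ASD = (spacing / 4) * correction
Uncorrected distance = spacing / 4 = 443 / 4 = 110.75 m
ASD = 110.75 * 1.19 = 132 m

132


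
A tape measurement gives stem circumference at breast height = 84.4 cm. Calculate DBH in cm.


Formula: DBH = C / pi
DBH = 84.4 / pi
pi = 3.14159...
DBH = 26.9 cm

26.9


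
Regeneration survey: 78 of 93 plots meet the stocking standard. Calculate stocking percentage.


Formula: Stocking % = stocked plots / total plots * 100
Stocking = 78 / 93 * 100
Stocking = 0.8387 * 100 = 83.9%

83.9


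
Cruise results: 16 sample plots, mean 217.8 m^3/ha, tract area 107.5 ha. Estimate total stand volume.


Formula: Total Volume = Mean Volume per ha * Total Area
Total Volume = 217.8 m^3/ha * 107.5 ha
Total Volume = 23414 m^3

23414


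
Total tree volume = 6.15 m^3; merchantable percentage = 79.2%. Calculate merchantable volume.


Formula: MV = V_total * (merchantable_pct / 100)
Merchantable fraction = 79.2% / 100 = 0.792
MV = 6.15 m^3 * 0.792 = 4.871 m^3

4.871


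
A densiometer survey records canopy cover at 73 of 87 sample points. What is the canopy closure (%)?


Formula: Canopy closure = covered points / total points * 100
Closure = 73 / 87 * 100
Closure = 0.8391 * 100 = 83.9%

83.9


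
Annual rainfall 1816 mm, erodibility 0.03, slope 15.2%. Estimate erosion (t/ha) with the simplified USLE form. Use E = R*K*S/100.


Formula: E = R * K * S / 100  (simplified USLE)
R * K = 1816 * 0.03 = 54.48
E = 54.48 * 15.2 / 100 = 8.28 t/ha

8.28


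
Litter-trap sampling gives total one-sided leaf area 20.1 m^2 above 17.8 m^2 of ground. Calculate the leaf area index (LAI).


Formula: LAI = total leaf area / ground area  (dimensionless)
LAI = 20.1 m^2 / 17.8 m^2
LAI = 1.13

1.13


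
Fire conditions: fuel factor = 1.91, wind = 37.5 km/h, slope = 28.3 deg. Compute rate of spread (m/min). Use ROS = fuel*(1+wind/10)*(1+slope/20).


Formula: ROS = fuel * (1 + wind/10) * (1 + slope/20)
Wind factor = 1 + 37.5/10 = 4.75
Slope factor = 1 + 28.3/20 = 2.415
ROS = 1.91 * 4.75 * 2.415 = 21.91 m/min

21.91


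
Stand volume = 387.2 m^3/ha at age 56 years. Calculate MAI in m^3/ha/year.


Formula: MAI = Total Volume / Stand Age
MAI = 387.2 m^3/ha / 56 years
MAI = 6.91 m^3/ha/year

6.91


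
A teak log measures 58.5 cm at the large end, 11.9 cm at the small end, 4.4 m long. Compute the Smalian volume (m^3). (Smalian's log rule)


Smalian: V = (A1 + A2)/2 * L,  A = pi*(D/200)^2
A1 = pi*(58.5/200)^2 = 0.268783 m^2
A2 = pi*(11.9/200)^2 = 0.011122 m^2
V = (0.268783+0.011122)/2*4.4 = 0.6158 m^3

0.6158


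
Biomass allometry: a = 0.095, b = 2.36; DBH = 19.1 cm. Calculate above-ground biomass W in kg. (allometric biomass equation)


Formula: W = a * DBH^b  (allometric power law)
DBH^b = 19.1^2.36 = 1054.9667
W = 0.095 * 1054.9667 = 100.2 kg

100.2


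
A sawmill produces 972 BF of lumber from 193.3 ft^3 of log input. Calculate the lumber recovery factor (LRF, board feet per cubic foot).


Formula: LRF = Lumber Output (BF) / Log Input (ft^3)
LRF = 972 BF / 193.3 ft^3
LRF = 5.03 BF/ft^3

5.03


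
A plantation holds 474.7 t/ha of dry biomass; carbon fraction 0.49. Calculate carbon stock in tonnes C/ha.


Formula: Carbon Stock = Biomass * Carbon Fraction
C = 474.7 t/ha * 0.49
C = 232.6 t C/ha

232.6


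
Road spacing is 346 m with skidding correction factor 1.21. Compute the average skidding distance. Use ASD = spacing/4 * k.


Formula: ASD = (spacing / 4) * correction
Uncorrected distance = spacing / 4 = 346 / 4 = 86.5 m
ASD = 86.5 * 1.21 = 105 m

105


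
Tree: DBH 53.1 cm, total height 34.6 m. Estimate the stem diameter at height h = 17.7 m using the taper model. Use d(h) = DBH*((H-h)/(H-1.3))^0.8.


Taper: d(h) = DBH * ((H - h) / (H - 1.3))^0.8
Numerator = H - h = 34.6 - 17.7 = 16.9 m
Denominator = H - 1.3 = 34.6 - 1.3 = 33.3 m
Ratio = 16.9 / 33.3 = 0.50751
d = 53.1 * 0.50751^0.8 = 30.9 cm

30.9


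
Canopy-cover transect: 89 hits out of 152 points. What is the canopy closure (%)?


Formula: Canopy closure = covered points / total points * 100
Closure = 89 / 152 * 100
Closure = 0.5855 * 100 = 58.6%

58.6


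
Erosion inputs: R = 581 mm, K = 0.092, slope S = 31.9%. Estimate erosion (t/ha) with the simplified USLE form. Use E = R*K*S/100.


Formula: E = R * K * S / 100  (simplified USLE)
R * K = 581 * 0.092 = 53.452
E = 53.452 * 31.9 / 100 = 17.05 t/ha

17.05


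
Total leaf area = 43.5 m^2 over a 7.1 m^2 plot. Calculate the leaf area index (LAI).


Formula: LAI = total leaf area / ground area  (dimensionless)
LAI = 43.5 m^2 / 7.1 m^2
LAI = 6.13

6.13


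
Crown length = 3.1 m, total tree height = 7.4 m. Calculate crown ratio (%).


Formula: Crown Ratio = (Crown Length / Total Height) * 100
CR = (3.1 m / 7.4 m) * 100
CR = 0.4189 * 100 = 41.9%

41.9


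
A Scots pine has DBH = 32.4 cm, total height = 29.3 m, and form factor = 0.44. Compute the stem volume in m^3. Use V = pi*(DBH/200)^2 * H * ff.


Formula: V = pi * (DBH/200)^2 * H * ff
Radius = DBH/200 = 32.4/200 = 0.162 m
Radius^2 = 0.162^2 = 0.026244 m^2
V = pi * 0.026244 * 29.3 * 0.44
V = 1.063 m^3

1.063


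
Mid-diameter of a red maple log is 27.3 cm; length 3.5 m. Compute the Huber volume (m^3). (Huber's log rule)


Huber: V = Am * L,  Am = pi*(Dm/200)^2
Am = pi*(27.3/200)^2 = 0.058535 m^2
V = 0.058535*3.5 = 0.2049 m^3

0.2049


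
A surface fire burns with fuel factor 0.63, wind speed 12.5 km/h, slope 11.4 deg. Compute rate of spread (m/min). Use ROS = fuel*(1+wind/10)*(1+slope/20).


Formula: ROS = fuel * (1 + wind/10) * (1 + slope/20)
Wind factor = 1 + 12.5/10 = 2.25
Slope factor = 1 + 11.4/20 = 1.57
ROS = 0.63 * 2.25 * 1.57 = 2.23 m/min

2.23
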